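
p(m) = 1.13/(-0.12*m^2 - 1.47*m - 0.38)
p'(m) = 1.13*(0.24*m + 1.47)/(-0.12*m^2 - 1.47*m - 0.38)^2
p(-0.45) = 4.39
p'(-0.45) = 23.27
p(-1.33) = 0.83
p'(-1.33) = 0.70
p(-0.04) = -3.52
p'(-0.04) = 15.98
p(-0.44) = 4.64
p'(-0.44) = 25.99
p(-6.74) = 0.28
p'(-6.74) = -0.01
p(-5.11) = 0.28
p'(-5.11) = 0.02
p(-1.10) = 1.03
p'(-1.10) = 1.14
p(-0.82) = 1.52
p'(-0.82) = 2.59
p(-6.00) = 0.27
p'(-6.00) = 0.00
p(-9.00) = 0.36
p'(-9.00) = -0.08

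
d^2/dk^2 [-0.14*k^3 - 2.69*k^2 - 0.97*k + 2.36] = -0.84*k - 5.38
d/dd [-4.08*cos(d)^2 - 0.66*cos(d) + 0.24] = (8.16*cos(d) + 0.66)*sin(d)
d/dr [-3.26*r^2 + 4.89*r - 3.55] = 4.89 - 6.52*r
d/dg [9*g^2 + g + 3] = 18*g + 1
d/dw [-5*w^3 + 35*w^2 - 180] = 5*w*(14 - 3*w)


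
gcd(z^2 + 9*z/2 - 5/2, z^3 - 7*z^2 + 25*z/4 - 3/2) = z - 1/2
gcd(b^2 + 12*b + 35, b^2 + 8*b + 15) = b + 5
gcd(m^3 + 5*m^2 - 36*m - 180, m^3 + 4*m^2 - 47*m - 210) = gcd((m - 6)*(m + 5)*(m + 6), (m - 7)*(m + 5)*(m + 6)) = m^2 + 11*m + 30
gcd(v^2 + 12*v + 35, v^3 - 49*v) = v + 7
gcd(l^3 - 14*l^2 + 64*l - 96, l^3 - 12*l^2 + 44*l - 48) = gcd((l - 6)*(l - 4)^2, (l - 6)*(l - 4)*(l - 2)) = l^2 - 10*l + 24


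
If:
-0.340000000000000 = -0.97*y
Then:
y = 0.35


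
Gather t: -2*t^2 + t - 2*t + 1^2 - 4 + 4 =-2*t^2 - t + 1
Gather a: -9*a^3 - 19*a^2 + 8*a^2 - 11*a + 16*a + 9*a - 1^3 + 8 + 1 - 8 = -9*a^3 - 11*a^2 + 14*a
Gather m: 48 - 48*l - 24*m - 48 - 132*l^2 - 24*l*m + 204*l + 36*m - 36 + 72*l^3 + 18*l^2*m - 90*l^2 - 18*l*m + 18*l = 72*l^3 - 222*l^2 + 174*l + m*(18*l^2 - 42*l + 12) - 36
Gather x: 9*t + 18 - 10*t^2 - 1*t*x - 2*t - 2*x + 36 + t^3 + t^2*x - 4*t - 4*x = t^3 - 10*t^2 + 3*t + x*(t^2 - t - 6) + 54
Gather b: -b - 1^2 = -b - 1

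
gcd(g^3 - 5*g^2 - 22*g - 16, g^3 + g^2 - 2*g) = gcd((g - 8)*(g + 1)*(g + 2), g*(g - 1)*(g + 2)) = g + 2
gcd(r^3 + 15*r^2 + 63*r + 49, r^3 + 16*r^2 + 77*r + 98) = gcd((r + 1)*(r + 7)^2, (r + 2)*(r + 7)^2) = r^2 + 14*r + 49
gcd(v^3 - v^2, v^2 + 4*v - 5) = v - 1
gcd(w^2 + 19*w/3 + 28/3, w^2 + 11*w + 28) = w + 4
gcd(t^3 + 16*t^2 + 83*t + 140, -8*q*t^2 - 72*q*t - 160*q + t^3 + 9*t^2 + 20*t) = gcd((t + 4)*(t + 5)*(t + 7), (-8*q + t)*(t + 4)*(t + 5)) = t^2 + 9*t + 20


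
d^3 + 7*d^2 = d^2*(d + 7)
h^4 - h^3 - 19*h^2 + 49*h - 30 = (h - 3)*(h - 2)*(h - 1)*(h + 5)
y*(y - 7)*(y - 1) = y^3 - 8*y^2 + 7*y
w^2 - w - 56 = (w - 8)*(w + 7)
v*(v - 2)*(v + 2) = v^3 - 4*v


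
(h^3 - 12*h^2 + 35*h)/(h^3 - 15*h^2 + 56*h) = (h - 5)/(h - 8)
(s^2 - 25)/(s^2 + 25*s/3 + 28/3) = 3*(s^2 - 25)/(3*s^2 + 25*s + 28)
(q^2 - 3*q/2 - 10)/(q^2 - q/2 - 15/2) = (q - 4)/(q - 3)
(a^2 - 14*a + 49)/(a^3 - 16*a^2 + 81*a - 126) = (a - 7)/(a^2 - 9*a + 18)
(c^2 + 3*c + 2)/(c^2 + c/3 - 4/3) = 3*(c^2 + 3*c + 2)/(3*c^2 + c - 4)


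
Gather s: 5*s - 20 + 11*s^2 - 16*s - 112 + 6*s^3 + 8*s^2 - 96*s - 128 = 6*s^3 + 19*s^2 - 107*s - 260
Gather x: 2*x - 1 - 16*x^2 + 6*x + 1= -16*x^2 + 8*x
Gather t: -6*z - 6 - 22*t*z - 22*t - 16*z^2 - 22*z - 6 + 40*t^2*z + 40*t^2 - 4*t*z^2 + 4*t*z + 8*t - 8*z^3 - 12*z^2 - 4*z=t^2*(40*z + 40) + t*(-4*z^2 - 18*z - 14) - 8*z^3 - 28*z^2 - 32*z - 12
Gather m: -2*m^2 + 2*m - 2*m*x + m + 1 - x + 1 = -2*m^2 + m*(3 - 2*x) - x + 2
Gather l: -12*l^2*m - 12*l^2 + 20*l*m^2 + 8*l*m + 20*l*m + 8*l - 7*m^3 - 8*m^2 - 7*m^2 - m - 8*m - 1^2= l^2*(-12*m - 12) + l*(20*m^2 + 28*m + 8) - 7*m^3 - 15*m^2 - 9*m - 1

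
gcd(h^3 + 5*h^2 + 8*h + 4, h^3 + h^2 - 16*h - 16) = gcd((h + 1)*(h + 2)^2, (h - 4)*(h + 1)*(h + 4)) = h + 1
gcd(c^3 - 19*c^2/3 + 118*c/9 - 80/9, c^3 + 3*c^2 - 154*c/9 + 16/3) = c - 8/3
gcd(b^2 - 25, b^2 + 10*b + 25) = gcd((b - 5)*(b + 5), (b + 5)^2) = b + 5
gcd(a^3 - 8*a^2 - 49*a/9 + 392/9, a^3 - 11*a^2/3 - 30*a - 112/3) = a^2 - 17*a/3 - 56/3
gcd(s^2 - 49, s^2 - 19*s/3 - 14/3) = s - 7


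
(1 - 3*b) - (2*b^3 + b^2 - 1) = -2*b^3 - b^2 - 3*b + 2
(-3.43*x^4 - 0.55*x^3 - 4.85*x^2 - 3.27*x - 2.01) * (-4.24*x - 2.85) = 14.5432*x^5 + 12.1075*x^4 + 22.1315*x^3 + 27.6873*x^2 + 17.8419*x + 5.7285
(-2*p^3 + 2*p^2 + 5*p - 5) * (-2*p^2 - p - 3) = 4*p^5 - 2*p^4 - 6*p^3 - p^2 - 10*p + 15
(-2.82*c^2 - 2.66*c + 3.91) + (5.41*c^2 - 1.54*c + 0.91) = 2.59*c^2 - 4.2*c + 4.82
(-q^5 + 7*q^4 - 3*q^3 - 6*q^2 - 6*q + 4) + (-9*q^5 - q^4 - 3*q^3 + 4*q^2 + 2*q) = -10*q^5 + 6*q^4 - 6*q^3 - 2*q^2 - 4*q + 4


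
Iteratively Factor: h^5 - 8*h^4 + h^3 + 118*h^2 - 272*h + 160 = (h - 5)*(h^4 - 3*h^3 - 14*h^2 + 48*h - 32) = (h - 5)*(h + 4)*(h^3 - 7*h^2 + 14*h - 8) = (h - 5)*(h - 1)*(h + 4)*(h^2 - 6*h + 8) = (h - 5)*(h - 2)*(h - 1)*(h + 4)*(h - 4)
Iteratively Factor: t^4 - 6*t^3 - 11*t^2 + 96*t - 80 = (t - 5)*(t^3 - t^2 - 16*t + 16) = (t - 5)*(t - 1)*(t^2 - 16) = (t - 5)*(t - 1)*(t + 4)*(t - 4)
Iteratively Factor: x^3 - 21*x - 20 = (x + 1)*(x^2 - x - 20) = (x - 5)*(x + 1)*(x + 4)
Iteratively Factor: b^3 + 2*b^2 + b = (b)*(b^2 + 2*b + 1) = b*(b + 1)*(b + 1)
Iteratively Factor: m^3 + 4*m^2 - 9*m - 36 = (m + 3)*(m^2 + m - 12) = (m - 3)*(m + 3)*(m + 4)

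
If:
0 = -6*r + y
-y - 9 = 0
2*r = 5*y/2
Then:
No Solution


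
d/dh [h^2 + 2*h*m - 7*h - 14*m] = 2*h + 2*m - 7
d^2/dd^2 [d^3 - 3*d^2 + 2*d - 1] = 6*d - 6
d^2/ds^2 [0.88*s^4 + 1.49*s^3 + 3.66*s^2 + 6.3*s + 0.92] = 10.56*s^2 + 8.94*s + 7.32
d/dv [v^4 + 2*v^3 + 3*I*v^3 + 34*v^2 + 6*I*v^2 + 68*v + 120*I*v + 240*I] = 4*v^3 + v^2*(6 + 9*I) + v*(68 + 12*I) + 68 + 120*I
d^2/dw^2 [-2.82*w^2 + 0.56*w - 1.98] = -5.64000000000000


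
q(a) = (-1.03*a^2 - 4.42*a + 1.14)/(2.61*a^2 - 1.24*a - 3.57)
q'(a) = (1.24 - 5.22*a)*(-1.03*a^2 - 4.42*a + 1.14)/(2.61*a^2 - 1.24*a - 3.57)^2 + (-2.06*a - 4.42)/(2.61*a^2 - 1.24*a - 3.57)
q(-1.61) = 1.08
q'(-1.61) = 1.79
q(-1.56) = 1.17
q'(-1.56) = 2.08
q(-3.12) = 0.19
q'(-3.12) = 0.21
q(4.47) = -0.91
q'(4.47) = 0.15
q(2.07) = -2.46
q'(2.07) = 2.94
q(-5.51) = -0.07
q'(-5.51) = 0.06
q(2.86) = -1.40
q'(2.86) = 0.62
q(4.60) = -0.89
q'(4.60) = 0.14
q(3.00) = -1.32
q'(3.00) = 0.52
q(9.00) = -0.62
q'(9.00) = 0.03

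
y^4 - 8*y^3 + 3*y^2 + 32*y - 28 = (y - 7)*(y - 2)*(y - 1)*(y + 2)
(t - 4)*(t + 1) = t^2 - 3*t - 4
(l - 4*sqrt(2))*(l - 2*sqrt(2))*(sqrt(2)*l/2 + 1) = sqrt(2)*l^3/2 - 5*l^2 + 2*sqrt(2)*l + 16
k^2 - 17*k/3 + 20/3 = (k - 4)*(k - 5/3)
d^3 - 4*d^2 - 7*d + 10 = (d - 5)*(d - 1)*(d + 2)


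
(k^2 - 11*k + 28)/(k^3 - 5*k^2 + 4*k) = (k - 7)/(k*(k - 1))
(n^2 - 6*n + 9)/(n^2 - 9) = (n - 3)/(n + 3)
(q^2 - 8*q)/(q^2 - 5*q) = (q - 8)/(q - 5)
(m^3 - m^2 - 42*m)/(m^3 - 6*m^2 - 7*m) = (m + 6)/(m + 1)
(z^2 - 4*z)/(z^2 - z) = (z - 4)/(z - 1)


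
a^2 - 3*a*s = a*(a - 3*s)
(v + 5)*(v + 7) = v^2 + 12*v + 35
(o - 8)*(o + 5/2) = o^2 - 11*o/2 - 20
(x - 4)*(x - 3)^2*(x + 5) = x^4 - 5*x^3 - 17*x^2 + 129*x - 180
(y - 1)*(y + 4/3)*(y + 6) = y^3 + 19*y^2/3 + 2*y/3 - 8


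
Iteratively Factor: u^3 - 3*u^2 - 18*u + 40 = (u - 2)*(u^2 - u - 20) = (u - 5)*(u - 2)*(u + 4)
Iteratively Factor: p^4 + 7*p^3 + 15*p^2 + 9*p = (p + 3)*(p^3 + 4*p^2 + 3*p) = (p + 1)*(p + 3)*(p^2 + 3*p) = p*(p + 1)*(p + 3)*(p + 3)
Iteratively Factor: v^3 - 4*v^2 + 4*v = (v - 2)*(v^2 - 2*v) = (v - 2)^2*(v)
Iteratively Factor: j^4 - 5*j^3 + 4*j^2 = (j - 1)*(j^3 - 4*j^2) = j*(j - 1)*(j^2 - 4*j) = j^2*(j - 1)*(j - 4)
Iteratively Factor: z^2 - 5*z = (z)*(z - 5)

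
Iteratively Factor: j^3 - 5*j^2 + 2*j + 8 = (j + 1)*(j^2 - 6*j + 8) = (j - 4)*(j + 1)*(j - 2)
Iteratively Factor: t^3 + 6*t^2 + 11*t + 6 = (t + 2)*(t^2 + 4*t + 3) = (t + 1)*(t + 2)*(t + 3)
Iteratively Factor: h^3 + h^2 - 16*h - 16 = (h - 4)*(h^2 + 5*h + 4) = (h - 4)*(h + 4)*(h + 1)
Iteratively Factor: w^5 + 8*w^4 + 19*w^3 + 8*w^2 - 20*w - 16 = (w + 4)*(w^4 + 4*w^3 + 3*w^2 - 4*w - 4) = (w + 2)*(w + 4)*(w^3 + 2*w^2 - w - 2) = (w + 2)^2*(w + 4)*(w^2 - 1) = (w - 1)*(w + 2)^2*(w + 4)*(w + 1)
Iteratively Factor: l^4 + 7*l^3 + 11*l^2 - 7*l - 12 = (l + 1)*(l^3 + 6*l^2 + 5*l - 12) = (l + 1)*(l + 3)*(l^2 + 3*l - 4) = (l + 1)*(l + 3)*(l + 4)*(l - 1)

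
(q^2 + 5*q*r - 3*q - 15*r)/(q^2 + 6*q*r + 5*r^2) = (q - 3)/(q + r)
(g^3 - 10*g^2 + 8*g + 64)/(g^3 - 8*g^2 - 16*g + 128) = (g + 2)/(g + 4)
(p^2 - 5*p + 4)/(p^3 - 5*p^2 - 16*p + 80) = (p - 1)/(p^2 - p - 20)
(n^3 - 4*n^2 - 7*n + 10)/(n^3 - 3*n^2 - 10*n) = (n - 1)/n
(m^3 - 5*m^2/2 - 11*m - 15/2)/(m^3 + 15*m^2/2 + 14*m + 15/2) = (m - 5)/(m + 5)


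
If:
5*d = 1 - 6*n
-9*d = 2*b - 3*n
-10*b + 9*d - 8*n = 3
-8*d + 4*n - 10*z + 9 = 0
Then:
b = -126/439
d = 41/439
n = 39/439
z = 3779/4390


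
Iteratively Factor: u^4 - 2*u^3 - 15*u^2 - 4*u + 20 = (u + 2)*(u^3 - 4*u^2 - 7*u + 10) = (u - 1)*(u + 2)*(u^2 - 3*u - 10) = (u - 1)*(u + 2)^2*(u - 5)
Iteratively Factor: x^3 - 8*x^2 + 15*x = (x)*(x^2 - 8*x + 15) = x*(x - 5)*(x - 3)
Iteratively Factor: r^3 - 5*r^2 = (r)*(r^2 - 5*r) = r*(r - 5)*(r)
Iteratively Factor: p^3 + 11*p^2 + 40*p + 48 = (p + 4)*(p^2 + 7*p + 12) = (p + 3)*(p + 4)*(p + 4)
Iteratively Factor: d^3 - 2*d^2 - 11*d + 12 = (d - 4)*(d^2 + 2*d - 3) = (d - 4)*(d + 3)*(d - 1)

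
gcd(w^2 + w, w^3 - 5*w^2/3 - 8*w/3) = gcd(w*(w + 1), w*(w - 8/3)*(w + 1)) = w^2 + w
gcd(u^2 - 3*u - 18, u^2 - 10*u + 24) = u - 6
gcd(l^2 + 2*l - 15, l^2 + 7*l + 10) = l + 5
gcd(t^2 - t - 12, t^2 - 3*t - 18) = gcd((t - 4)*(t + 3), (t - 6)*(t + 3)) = t + 3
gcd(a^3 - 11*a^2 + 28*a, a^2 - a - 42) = a - 7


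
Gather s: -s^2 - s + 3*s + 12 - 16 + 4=-s^2 + 2*s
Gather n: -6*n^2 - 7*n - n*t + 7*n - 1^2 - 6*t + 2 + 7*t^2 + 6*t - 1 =-6*n^2 - n*t + 7*t^2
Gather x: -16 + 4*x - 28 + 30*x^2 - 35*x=30*x^2 - 31*x - 44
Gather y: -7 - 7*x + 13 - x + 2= 8 - 8*x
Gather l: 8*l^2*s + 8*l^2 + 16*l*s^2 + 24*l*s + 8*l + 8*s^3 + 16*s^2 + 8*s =l^2*(8*s + 8) + l*(16*s^2 + 24*s + 8) + 8*s^3 + 16*s^2 + 8*s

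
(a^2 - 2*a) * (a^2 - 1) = a^4 - 2*a^3 - a^2 + 2*a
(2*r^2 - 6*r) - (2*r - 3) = 2*r^2 - 8*r + 3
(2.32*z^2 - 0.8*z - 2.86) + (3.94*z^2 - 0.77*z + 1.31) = 6.26*z^2 - 1.57*z - 1.55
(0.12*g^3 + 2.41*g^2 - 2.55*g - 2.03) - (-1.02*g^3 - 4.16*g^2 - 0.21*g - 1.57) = 1.14*g^3 + 6.57*g^2 - 2.34*g - 0.46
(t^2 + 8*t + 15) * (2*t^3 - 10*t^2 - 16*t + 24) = 2*t^5 + 6*t^4 - 66*t^3 - 254*t^2 - 48*t + 360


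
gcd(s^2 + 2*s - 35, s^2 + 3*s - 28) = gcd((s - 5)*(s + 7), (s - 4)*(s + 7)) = s + 7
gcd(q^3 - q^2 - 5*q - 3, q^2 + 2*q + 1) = q^2 + 2*q + 1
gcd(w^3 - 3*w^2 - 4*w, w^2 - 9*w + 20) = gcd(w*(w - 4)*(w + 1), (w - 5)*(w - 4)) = w - 4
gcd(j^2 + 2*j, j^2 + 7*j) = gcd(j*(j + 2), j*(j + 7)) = j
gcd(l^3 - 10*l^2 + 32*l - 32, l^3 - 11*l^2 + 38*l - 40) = l^2 - 6*l + 8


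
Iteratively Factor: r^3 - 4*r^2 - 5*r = (r - 5)*(r^2 + r) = r*(r - 5)*(r + 1)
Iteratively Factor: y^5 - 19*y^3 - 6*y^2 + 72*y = (y + 3)*(y^4 - 3*y^3 - 10*y^2 + 24*y) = (y - 2)*(y + 3)*(y^3 - y^2 - 12*y) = y*(y - 2)*(y + 3)*(y^2 - y - 12) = y*(y - 4)*(y - 2)*(y + 3)*(y + 3)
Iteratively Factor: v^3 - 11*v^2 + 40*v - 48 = (v - 4)*(v^2 - 7*v + 12) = (v - 4)*(v - 3)*(v - 4)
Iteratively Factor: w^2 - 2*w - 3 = (w + 1)*(w - 3)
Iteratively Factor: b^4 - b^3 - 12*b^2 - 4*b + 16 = (b - 4)*(b^3 + 3*b^2 - 4) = (b - 4)*(b + 2)*(b^2 + b - 2) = (b - 4)*(b + 2)^2*(b - 1)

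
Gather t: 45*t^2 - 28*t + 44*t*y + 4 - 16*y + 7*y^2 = 45*t^2 + t*(44*y - 28) + 7*y^2 - 16*y + 4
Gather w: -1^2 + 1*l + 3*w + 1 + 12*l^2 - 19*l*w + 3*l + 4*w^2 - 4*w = 12*l^2 + 4*l + 4*w^2 + w*(-19*l - 1)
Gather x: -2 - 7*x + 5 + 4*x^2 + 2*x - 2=4*x^2 - 5*x + 1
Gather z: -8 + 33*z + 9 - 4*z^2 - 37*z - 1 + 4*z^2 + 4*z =0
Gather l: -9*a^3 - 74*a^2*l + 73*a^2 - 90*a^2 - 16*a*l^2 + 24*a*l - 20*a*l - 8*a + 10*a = -9*a^3 - 17*a^2 - 16*a*l^2 + 2*a + l*(-74*a^2 + 4*a)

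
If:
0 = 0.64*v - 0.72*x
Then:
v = 1.125*x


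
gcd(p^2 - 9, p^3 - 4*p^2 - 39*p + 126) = p - 3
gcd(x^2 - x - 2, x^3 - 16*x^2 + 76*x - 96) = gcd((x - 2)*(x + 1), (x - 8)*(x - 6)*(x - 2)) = x - 2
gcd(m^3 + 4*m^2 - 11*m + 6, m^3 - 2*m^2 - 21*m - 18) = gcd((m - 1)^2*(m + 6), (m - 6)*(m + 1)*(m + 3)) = 1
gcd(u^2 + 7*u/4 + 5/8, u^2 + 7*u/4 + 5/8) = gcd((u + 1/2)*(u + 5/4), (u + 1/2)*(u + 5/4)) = u^2 + 7*u/4 + 5/8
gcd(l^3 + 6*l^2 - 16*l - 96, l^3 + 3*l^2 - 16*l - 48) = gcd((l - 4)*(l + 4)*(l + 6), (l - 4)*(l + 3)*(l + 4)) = l^2 - 16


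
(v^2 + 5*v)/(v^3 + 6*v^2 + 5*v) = 1/(v + 1)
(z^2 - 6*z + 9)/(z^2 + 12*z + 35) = (z^2 - 6*z + 9)/(z^2 + 12*z + 35)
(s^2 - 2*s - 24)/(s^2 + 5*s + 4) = (s - 6)/(s + 1)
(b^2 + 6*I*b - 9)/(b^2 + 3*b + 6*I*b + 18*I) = (b^2 + 6*I*b - 9)/(b^2 + b*(3 + 6*I) + 18*I)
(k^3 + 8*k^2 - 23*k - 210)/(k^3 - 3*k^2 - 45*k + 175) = (k + 6)/(k - 5)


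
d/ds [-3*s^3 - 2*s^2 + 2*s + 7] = -9*s^2 - 4*s + 2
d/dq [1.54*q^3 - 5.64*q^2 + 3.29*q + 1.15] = 4.62*q^2 - 11.28*q + 3.29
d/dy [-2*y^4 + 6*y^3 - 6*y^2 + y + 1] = -8*y^3 + 18*y^2 - 12*y + 1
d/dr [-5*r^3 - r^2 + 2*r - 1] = -15*r^2 - 2*r + 2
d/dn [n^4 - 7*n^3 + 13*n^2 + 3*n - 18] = 4*n^3 - 21*n^2 + 26*n + 3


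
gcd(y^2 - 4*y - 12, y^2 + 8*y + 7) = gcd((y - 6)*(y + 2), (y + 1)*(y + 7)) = 1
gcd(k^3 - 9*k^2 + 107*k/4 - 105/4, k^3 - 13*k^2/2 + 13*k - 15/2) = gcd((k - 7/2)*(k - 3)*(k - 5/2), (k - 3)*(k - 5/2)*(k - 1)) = k^2 - 11*k/2 + 15/2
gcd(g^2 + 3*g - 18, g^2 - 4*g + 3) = g - 3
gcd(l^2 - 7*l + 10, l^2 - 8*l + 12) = l - 2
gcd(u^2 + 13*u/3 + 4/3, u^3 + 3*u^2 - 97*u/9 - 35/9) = u + 1/3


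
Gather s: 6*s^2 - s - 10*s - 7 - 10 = 6*s^2 - 11*s - 17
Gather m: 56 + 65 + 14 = 135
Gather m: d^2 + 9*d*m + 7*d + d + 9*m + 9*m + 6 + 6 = d^2 + 8*d + m*(9*d + 18) + 12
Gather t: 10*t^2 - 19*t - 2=10*t^2 - 19*t - 2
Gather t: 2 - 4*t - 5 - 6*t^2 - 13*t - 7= -6*t^2 - 17*t - 10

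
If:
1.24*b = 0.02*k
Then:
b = 0.0161290322580645*k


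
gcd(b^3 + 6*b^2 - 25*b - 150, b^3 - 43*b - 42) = b + 6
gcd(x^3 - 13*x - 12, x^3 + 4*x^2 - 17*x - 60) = x^2 - x - 12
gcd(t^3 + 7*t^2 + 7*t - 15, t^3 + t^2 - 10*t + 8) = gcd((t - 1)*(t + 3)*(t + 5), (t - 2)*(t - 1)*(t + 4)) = t - 1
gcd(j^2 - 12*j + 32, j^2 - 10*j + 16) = j - 8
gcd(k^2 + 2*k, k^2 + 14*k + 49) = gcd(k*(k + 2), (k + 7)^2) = 1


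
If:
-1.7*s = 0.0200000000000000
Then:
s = -0.01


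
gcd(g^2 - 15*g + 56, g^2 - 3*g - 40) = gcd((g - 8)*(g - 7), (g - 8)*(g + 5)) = g - 8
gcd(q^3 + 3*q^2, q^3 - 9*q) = q^2 + 3*q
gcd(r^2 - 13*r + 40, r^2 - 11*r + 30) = r - 5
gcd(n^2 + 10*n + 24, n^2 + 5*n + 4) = n + 4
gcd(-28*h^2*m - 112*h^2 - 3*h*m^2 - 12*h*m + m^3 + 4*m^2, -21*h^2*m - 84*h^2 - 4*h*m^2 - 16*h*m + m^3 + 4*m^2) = 7*h*m + 28*h - m^2 - 4*m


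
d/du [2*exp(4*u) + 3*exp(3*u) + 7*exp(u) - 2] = (8*exp(3*u) + 9*exp(2*u) + 7)*exp(u)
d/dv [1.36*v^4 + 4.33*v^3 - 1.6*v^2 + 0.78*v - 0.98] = 5.44*v^3 + 12.99*v^2 - 3.2*v + 0.78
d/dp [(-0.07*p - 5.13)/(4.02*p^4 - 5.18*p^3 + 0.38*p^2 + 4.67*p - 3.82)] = (0.8442*p^4 + 81.7652*p^3 - 79.6936*p^2 + 3.8988*p + 24.2245)/(16.1604*p^8 - 41.6472*p^7 + 29.8876*p^6 + 33.61*p^5 - 78.9496*p^4 + 43.1244*p^3 + 18.9057*p^2 - 35.6788*p + 14.5924)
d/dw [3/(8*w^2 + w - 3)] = 3*(-16*w - 1)/(8*w^2 + w - 3)^2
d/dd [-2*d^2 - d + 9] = -4*d - 1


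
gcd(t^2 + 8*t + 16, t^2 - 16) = t + 4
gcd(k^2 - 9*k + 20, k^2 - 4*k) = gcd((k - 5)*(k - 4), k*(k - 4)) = k - 4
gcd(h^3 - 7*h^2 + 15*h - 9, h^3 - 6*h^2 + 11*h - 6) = h^2 - 4*h + 3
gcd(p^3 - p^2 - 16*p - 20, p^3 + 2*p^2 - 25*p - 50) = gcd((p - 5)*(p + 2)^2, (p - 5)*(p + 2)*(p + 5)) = p^2 - 3*p - 10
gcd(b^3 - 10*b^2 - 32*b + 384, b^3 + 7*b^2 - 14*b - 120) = b + 6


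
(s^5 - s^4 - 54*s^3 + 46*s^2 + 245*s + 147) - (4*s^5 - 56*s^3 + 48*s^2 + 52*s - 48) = -3*s^5 - s^4 + 2*s^3 - 2*s^2 + 193*s + 195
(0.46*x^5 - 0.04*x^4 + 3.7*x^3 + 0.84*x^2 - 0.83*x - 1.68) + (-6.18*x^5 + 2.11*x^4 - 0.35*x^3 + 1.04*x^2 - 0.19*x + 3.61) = -5.72*x^5 + 2.07*x^4 + 3.35*x^3 + 1.88*x^2 - 1.02*x + 1.93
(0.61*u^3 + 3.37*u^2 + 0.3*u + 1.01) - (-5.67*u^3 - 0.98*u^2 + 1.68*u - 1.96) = 6.28*u^3 + 4.35*u^2 - 1.38*u + 2.97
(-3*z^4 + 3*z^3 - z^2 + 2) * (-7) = 21*z^4 - 21*z^3 + 7*z^2 - 14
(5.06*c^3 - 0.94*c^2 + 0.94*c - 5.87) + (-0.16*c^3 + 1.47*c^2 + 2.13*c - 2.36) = 4.9*c^3 + 0.53*c^2 + 3.07*c - 8.23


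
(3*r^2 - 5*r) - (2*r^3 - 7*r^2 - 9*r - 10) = -2*r^3 + 10*r^2 + 4*r + 10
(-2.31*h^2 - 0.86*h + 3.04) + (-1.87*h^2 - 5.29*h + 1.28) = -4.18*h^2 - 6.15*h + 4.32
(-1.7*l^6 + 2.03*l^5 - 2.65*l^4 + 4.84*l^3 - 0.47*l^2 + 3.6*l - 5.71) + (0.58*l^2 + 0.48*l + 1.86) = -1.7*l^6 + 2.03*l^5 - 2.65*l^4 + 4.84*l^3 + 0.11*l^2 + 4.08*l - 3.85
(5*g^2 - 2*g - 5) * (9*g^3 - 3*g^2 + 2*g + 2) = 45*g^5 - 33*g^4 - 29*g^3 + 21*g^2 - 14*g - 10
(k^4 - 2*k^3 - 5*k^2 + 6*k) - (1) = k^4 - 2*k^3 - 5*k^2 + 6*k - 1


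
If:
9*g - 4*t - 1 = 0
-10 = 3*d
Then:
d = -10/3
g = 4*t/9 + 1/9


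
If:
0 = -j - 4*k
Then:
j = -4*k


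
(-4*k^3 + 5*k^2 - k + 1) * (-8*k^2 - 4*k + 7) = 32*k^5 - 24*k^4 - 40*k^3 + 31*k^2 - 11*k + 7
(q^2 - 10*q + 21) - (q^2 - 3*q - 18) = 39 - 7*q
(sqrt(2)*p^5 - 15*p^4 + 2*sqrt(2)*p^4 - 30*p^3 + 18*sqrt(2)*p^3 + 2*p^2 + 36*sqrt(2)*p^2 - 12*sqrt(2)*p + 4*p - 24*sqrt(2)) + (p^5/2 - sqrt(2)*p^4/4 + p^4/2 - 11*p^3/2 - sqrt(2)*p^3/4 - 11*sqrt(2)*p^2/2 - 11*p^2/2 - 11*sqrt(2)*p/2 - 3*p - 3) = p^5/2 + sqrt(2)*p^5 - 29*p^4/2 + 7*sqrt(2)*p^4/4 - 71*p^3/2 + 71*sqrt(2)*p^3/4 - 7*p^2/2 + 61*sqrt(2)*p^2/2 - 35*sqrt(2)*p/2 + p - 24*sqrt(2) - 3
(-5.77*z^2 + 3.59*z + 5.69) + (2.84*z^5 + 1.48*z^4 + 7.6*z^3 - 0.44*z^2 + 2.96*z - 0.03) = 2.84*z^5 + 1.48*z^4 + 7.6*z^3 - 6.21*z^2 + 6.55*z + 5.66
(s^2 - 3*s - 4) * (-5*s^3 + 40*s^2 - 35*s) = -5*s^5 + 55*s^4 - 135*s^3 - 55*s^2 + 140*s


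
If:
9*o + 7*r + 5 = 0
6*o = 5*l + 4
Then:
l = -14*r/15 - 22/15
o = -7*r/9 - 5/9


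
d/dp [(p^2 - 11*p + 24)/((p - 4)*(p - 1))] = 2*(3*p^2 - 20*p + 38)/(p^4 - 10*p^3 + 33*p^2 - 40*p + 16)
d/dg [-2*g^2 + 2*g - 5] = 2 - 4*g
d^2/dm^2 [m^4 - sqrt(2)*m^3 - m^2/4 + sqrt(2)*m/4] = 12*m^2 - 6*sqrt(2)*m - 1/2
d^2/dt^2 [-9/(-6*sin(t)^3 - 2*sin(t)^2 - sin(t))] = 9*(-324*sin(t)^3 - 132*sin(t)^2 + 404*sin(t) + 186 + 59/sin(t) + 12/sin(t)^2 + 2/sin(t)^3)/(6*sin(t)^2 + 2*sin(t) + 1)^3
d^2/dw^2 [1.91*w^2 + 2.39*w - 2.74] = 3.82000000000000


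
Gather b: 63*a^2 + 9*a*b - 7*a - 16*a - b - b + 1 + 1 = 63*a^2 - 23*a + b*(9*a - 2) + 2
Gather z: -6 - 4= -10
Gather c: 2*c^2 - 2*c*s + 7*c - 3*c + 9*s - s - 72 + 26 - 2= 2*c^2 + c*(4 - 2*s) + 8*s - 48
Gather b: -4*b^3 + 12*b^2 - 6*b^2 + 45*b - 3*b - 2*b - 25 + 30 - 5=-4*b^3 + 6*b^2 + 40*b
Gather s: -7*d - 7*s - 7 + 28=-7*d - 7*s + 21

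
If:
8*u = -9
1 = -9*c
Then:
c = -1/9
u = -9/8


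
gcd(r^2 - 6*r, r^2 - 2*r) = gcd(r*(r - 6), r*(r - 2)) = r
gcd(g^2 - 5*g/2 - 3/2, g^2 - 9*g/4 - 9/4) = g - 3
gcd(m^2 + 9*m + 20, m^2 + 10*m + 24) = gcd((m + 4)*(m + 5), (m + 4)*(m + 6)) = m + 4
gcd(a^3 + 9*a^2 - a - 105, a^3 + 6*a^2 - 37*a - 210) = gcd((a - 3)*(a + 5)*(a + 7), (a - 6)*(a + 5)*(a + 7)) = a^2 + 12*a + 35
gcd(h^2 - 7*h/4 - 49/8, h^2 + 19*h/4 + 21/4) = h + 7/4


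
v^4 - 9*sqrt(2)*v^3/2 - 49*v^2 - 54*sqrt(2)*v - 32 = (v - 8*sqrt(2))*(v + 2*sqrt(2))*(sqrt(2)*v/2 + 1)*(sqrt(2)*v + 1)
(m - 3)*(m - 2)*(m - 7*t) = m^3 - 7*m^2*t - 5*m^2 + 35*m*t + 6*m - 42*t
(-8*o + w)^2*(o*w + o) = 64*o^3*w + 64*o^3 - 16*o^2*w^2 - 16*o^2*w + o*w^3 + o*w^2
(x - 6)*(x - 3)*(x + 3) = x^3 - 6*x^2 - 9*x + 54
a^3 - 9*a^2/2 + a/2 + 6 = (a - 4)*(a - 3/2)*(a + 1)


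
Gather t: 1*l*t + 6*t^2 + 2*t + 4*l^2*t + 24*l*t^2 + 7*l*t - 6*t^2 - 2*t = 24*l*t^2 + t*(4*l^2 + 8*l)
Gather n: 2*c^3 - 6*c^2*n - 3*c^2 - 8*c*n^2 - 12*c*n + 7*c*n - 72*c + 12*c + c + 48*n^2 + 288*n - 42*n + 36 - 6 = 2*c^3 - 3*c^2 - 59*c + n^2*(48 - 8*c) + n*(-6*c^2 - 5*c + 246) + 30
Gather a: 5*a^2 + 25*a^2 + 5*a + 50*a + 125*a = 30*a^2 + 180*a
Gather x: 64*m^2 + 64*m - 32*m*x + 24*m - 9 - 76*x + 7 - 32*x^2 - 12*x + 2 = 64*m^2 + 88*m - 32*x^2 + x*(-32*m - 88)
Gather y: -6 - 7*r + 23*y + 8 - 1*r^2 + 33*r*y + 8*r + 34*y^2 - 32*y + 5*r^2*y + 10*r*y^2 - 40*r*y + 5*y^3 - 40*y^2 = -r^2 + r + 5*y^3 + y^2*(10*r - 6) + y*(5*r^2 - 7*r - 9) + 2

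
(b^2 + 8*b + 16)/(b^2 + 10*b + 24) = (b + 4)/(b + 6)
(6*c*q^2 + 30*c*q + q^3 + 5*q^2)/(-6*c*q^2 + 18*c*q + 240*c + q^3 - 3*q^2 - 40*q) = q*(6*c + q)/(-6*c*q + 48*c + q^2 - 8*q)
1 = 1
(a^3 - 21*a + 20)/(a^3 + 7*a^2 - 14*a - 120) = (a - 1)/(a + 6)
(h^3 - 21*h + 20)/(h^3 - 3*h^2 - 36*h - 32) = (-h^3 + 21*h - 20)/(-h^3 + 3*h^2 + 36*h + 32)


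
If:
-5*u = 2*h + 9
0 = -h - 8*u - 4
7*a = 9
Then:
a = 9/7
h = -52/11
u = 1/11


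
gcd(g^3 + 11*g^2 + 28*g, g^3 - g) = g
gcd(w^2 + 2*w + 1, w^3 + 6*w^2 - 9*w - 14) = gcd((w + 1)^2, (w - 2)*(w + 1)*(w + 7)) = w + 1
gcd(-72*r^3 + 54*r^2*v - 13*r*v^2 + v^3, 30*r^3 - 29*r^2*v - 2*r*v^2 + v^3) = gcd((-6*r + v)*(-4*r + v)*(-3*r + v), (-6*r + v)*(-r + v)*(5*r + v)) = 6*r - v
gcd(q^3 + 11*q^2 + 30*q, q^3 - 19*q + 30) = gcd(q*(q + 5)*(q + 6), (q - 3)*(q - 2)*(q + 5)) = q + 5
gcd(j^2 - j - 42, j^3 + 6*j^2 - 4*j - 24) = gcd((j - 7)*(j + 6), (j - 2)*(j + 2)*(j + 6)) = j + 6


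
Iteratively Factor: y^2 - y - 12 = (y - 4)*(y + 3)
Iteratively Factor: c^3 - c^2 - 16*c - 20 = (c + 2)*(c^2 - 3*c - 10) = (c + 2)^2*(c - 5)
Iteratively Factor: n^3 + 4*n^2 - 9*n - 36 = (n - 3)*(n^2 + 7*n + 12) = (n - 3)*(n + 3)*(n + 4)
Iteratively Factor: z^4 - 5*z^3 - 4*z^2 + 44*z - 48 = (z + 3)*(z^3 - 8*z^2 + 20*z - 16) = (z - 2)*(z + 3)*(z^2 - 6*z + 8) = (z - 4)*(z - 2)*(z + 3)*(z - 2)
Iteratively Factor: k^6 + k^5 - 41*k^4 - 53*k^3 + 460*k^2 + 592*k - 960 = (k - 5)*(k^5 + 6*k^4 - 11*k^3 - 108*k^2 - 80*k + 192) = (k - 5)*(k + 4)*(k^4 + 2*k^3 - 19*k^2 - 32*k + 48) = (k - 5)*(k + 4)^2*(k^3 - 2*k^2 - 11*k + 12) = (k - 5)*(k + 3)*(k + 4)^2*(k^2 - 5*k + 4) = (k - 5)*(k - 1)*(k + 3)*(k + 4)^2*(k - 4)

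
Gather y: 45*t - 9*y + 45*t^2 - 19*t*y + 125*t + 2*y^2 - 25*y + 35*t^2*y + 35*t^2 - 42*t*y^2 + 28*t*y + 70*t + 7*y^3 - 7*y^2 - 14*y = 80*t^2 + 240*t + 7*y^3 + y^2*(-42*t - 5) + y*(35*t^2 + 9*t - 48)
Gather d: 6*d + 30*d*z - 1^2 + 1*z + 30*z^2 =d*(30*z + 6) + 30*z^2 + z - 1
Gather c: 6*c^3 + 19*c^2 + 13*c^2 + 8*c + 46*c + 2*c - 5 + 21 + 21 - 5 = 6*c^3 + 32*c^2 + 56*c + 32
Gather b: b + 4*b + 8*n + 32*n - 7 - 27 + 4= 5*b + 40*n - 30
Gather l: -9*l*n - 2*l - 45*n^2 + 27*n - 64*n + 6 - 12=l*(-9*n - 2) - 45*n^2 - 37*n - 6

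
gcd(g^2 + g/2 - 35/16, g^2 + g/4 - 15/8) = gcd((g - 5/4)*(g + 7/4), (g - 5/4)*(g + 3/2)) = g - 5/4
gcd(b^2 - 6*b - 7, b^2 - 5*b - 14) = b - 7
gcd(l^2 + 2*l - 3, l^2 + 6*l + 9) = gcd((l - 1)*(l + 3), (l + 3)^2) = l + 3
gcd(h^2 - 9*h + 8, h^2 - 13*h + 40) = h - 8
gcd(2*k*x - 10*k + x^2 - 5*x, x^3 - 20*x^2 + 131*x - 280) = x - 5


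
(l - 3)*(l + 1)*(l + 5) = l^3 + 3*l^2 - 13*l - 15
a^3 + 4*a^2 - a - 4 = (a - 1)*(a + 1)*(a + 4)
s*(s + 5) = s^2 + 5*s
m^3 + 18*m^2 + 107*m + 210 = (m + 5)*(m + 6)*(m + 7)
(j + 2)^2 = j^2 + 4*j + 4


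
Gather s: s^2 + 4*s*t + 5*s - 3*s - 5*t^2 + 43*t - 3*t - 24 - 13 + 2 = s^2 + s*(4*t + 2) - 5*t^2 + 40*t - 35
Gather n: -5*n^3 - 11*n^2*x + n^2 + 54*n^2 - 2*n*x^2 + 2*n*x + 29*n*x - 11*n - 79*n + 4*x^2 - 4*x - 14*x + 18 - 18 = -5*n^3 + n^2*(55 - 11*x) + n*(-2*x^2 + 31*x - 90) + 4*x^2 - 18*x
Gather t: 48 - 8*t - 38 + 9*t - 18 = t - 8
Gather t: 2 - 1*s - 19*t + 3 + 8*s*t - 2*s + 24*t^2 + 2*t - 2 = -3*s + 24*t^2 + t*(8*s - 17) + 3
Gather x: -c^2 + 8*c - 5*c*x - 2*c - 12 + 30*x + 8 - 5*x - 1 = -c^2 + 6*c + x*(25 - 5*c) - 5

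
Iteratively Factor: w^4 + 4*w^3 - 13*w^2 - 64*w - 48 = (w + 1)*(w^3 + 3*w^2 - 16*w - 48) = (w - 4)*(w + 1)*(w^2 + 7*w + 12) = (w - 4)*(w + 1)*(w + 3)*(w + 4)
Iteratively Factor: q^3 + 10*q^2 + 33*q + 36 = (q + 3)*(q^2 + 7*q + 12) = (q + 3)^2*(q + 4)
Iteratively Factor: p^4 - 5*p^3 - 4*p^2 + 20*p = (p + 2)*(p^3 - 7*p^2 + 10*p) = (p - 5)*(p + 2)*(p^2 - 2*p) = p*(p - 5)*(p + 2)*(p - 2)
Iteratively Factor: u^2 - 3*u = (u)*(u - 3)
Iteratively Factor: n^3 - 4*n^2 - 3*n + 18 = (n - 3)*(n^2 - n - 6) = (n - 3)*(n + 2)*(n - 3)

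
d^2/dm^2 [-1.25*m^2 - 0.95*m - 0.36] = -2.50000000000000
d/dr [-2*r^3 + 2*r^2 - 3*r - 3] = -6*r^2 + 4*r - 3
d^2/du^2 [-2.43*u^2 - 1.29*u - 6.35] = -4.86000000000000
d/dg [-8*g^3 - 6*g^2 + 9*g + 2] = -24*g^2 - 12*g + 9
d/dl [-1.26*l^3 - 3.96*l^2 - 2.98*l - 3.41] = -3.78*l^2 - 7.92*l - 2.98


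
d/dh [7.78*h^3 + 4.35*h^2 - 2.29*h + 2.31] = 23.34*h^2 + 8.7*h - 2.29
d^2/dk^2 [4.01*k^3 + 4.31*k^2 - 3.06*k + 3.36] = 24.06*k + 8.62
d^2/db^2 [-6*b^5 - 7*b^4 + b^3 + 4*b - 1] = 6*b*(-20*b^2 - 14*b + 1)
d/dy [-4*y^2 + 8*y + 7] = 8 - 8*y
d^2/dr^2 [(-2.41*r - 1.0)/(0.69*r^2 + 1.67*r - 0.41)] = (-(1.38*r + 1.67)*(2.41*r + 1.0)*(2.76*r + 3.34) + (9.9774*r + 9.4294)*(0.69*r^2 + 1.67*r - 0.41))/(0.69*r^2 + 1.67*r - 0.41)^3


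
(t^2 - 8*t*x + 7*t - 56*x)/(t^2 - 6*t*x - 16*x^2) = (t + 7)/(t + 2*x)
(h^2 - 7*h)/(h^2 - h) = (h - 7)/(h - 1)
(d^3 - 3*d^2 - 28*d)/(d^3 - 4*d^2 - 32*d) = (d - 7)/(d - 8)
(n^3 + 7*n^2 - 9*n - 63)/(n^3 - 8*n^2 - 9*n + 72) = (n + 7)/(n - 8)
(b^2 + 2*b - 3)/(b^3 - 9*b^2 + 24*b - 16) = (b + 3)/(b^2 - 8*b + 16)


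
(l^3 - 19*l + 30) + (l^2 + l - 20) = l^3 + l^2 - 18*l + 10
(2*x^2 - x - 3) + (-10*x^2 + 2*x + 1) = -8*x^2 + x - 2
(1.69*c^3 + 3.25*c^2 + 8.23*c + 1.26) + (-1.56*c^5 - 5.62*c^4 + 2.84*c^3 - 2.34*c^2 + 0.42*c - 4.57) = -1.56*c^5 - 5.62*c^4 + 4.53*c^3 + 0.91*c^2 + 8.65*c - 3.31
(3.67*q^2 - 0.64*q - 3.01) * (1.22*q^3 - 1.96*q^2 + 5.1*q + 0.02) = 4.4774*q^5 - 7.974*q^4 + 16.2992*q^3 + 2.709*q^2 - 15.3638*q - 0.0602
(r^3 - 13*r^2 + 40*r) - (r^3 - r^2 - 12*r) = -12*r^2 + 52*r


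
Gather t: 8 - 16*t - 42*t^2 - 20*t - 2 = -42*t^2 - 36*t + 6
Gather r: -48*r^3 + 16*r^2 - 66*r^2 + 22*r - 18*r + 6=-48*r^3 - 50*r^2 + 4*r + 6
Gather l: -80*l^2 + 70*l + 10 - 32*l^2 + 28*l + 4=-112*l^2 + 98*l + 14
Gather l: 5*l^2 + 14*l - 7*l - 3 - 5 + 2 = 5*l^2 + 7*l - 6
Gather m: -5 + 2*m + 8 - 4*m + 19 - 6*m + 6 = 28 - 8*m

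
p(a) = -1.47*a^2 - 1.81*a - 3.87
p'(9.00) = -28.27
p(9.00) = -139.23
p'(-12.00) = 33.47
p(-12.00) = -193.83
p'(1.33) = -5.72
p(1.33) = -8.88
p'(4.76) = -15.80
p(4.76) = -45.79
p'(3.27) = -11.42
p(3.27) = -25.51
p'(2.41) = -8.90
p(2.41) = -16.77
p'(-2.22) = 4.72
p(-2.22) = -7.10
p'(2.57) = -9.37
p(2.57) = -18.23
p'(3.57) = -12.31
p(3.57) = -29.07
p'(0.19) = -2.37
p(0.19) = -4.27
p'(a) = -2.94*a - 1.81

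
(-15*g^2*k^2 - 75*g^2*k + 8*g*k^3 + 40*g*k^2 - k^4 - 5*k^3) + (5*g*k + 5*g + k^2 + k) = -15*g^2*k^2 - 75*g^2*k + 8*g*k^3 + 40*g*k^2 + 5*g*k + 5*g - k^4 - 5*k^3 + k^2 + k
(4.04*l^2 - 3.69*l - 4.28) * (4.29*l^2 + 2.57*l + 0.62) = 17.3316*l^4 - 5.4473*l^3 - 25.3397*l^2 - 13.2874*l - 2.6536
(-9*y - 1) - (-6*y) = -3*y - 1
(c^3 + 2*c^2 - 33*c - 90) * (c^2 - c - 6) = c^5 + c^4 - 41*c^3 - 69*c^2 + 288*c + 540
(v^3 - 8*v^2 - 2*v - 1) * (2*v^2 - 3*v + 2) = 2*v^5 - 19*v^4 + 22*v^3 - 12*v^2 - v - 2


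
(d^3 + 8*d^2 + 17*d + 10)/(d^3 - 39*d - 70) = (d + 1)/(d - 7)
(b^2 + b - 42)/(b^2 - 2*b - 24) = (b + 7)/(b + 4)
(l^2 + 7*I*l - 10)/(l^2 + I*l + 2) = (l + 5*I)/(l - I)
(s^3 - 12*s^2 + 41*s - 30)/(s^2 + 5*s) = (s^3 - 12*s^2 + 41*s - 30)/(s*(s + 5))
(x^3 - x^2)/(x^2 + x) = x*(x - 1)/(x + 1)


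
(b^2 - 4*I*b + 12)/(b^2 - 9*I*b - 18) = (b + 2*I)/(b - 3*I)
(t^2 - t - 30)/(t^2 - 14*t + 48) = (t + 5)/(t - 8)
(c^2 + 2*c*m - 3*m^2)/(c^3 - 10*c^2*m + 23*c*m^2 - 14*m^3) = (c + 3*m)/(c^2 - 9*c*m + 14*m^2)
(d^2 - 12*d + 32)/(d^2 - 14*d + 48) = (d - 4)/(d - 6)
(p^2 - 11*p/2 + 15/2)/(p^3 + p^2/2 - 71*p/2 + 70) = (p - 3)/(p^2 + 3*p - 28)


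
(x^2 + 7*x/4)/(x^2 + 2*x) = (x + 7/4)/(x + 2)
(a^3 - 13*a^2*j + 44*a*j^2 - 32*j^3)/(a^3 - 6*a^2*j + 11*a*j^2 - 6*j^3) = (a^2 - 12*a*j + 32*j^2)/(a^2 - 5*a*j + 6*j^2)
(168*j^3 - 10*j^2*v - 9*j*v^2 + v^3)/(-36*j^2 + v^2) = (-28*j^2 - 3*j*v + v^2)/(6*j + v)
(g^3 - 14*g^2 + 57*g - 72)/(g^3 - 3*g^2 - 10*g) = (-g^3 + 14*g^2 - 57*g + 72)/(g*(-g^2 + 3*g + 10))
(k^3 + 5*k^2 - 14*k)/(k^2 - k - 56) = k*(k - 2)/(k - 8)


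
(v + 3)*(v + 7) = v^2 + 10*v + 21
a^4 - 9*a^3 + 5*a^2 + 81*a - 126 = (a - 7)*(a - 3)*(a - 2)*(a + 3)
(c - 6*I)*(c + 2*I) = c^2 - 4*I*c + 12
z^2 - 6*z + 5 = (z - 5)*(z - 1)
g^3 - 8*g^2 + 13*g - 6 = (g - 6)*(g - 1)^2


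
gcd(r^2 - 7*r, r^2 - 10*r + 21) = r - 7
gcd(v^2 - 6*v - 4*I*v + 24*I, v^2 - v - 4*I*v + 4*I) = v - 4*I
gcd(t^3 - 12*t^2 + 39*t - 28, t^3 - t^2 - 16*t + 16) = t^2 - 5*t + 4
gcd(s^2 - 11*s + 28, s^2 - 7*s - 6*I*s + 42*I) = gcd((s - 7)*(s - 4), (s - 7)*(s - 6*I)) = s - 7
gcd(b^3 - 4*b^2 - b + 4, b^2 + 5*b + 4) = b + 1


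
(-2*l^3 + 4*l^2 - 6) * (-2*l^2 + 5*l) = 4*l^5 - 18*l^4 + 20*l^3 + 12*l^2 - 30*l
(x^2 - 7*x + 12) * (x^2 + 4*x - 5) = x^4 - 3*x^3 - 21*x^2 + 83*x - 60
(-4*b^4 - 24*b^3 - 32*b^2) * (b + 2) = -4*b^5 - 32*b^4 - 80*b^3 - 64*b^2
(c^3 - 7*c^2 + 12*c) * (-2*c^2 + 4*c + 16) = -2*c^5 + 18*c^4 - 36*c^3 - 64*c^2 + 192*c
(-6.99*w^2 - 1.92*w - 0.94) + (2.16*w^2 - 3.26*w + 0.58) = -4.83*w^2 - 5.18*w - 0.36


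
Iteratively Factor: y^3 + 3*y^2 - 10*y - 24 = (y + 4)*(y^2 - y - 6) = (y - 3)*(y + 4)*(y + 2)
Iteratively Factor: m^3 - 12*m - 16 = (m - 4)*(m^2 + 4*m + 4) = (m - 4)*(m + 2)*(m + 2)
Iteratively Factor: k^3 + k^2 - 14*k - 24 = (k + 3)*(k^2 - 2*k - 8) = (k + 2)*(k + 3)*(k - 4)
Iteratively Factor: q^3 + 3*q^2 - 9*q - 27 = (q + 3)*(q^2 - 9) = (q + 3)^2*(q - 3)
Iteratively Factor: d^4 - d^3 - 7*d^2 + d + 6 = (d + 1)*(d^3 - 2*d^2 - 5*d + 6) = (d - 3)*(d + 1)*(d^2 + d - 2) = (d - 3)*(d - 1)*(d + 1)*(d + 2)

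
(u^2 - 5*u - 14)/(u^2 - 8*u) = (u^2 - 5*u - 14)/(u*(u - 8))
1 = 1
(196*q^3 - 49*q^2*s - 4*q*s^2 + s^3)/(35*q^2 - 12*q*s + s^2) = (28*q^2 - 3*q*s - s^2)/(5*q - s)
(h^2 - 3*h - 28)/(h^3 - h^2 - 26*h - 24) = (h - 7)/(h^2 - 5*h - 6)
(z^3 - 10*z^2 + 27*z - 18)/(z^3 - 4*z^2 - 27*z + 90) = (z - 1)/(z + 5)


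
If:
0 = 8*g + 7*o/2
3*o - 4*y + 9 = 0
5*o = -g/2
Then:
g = 0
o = 0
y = 9/4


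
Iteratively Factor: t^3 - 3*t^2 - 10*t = (t - 5)*(t^2 + 2*t) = (t - 5)*(t + 2)*(t)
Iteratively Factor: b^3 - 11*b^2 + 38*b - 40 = (b - 4)*(b^2 - 7*b + 10) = (b - 5)*(b - 4)*(b - 2)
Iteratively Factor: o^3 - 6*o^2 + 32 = (o - 4)*(o^2 - 2*o - 8) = (o - 4)*(o + 2)*(o - 4)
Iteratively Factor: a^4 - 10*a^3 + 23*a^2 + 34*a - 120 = (a + 2)*(a^3 - 12*a^2 + 47*a - 60) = (a - 4)*(a + 2)*(a^2 - 8*a + 15) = (a - 4)*(a - 3)*(a + 2)*(a - 5)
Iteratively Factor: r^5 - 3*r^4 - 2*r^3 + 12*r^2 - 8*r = (r - 1)*(r^4 - 2*r^3 - 4*r^2 + 8*r) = (r - 2)*(r - 1)*(r^3 - 4*r) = (r - 2)^2*(r - 1)*(r^2 + 2*r) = r*(r - 2)^2*(r - 1)*(r + 2)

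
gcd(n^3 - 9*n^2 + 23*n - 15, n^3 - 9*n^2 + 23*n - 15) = n^3 - 9*n^2 + 23*n - 15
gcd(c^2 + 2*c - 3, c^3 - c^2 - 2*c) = 1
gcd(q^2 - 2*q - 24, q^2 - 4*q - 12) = q - 6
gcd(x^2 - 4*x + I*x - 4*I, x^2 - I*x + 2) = x + I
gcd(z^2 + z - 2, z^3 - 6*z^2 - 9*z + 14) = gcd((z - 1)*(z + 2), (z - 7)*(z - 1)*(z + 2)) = z^2 + z - 2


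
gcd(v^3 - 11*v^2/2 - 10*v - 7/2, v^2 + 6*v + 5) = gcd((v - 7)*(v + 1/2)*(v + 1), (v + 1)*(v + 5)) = v + 1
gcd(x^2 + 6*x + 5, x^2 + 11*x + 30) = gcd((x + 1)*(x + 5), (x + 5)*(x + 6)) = x + 5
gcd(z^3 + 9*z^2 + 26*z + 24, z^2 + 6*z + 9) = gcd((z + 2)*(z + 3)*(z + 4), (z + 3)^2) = z + 3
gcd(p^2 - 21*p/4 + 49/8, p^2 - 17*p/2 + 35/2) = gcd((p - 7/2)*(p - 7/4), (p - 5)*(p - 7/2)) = p - 7/2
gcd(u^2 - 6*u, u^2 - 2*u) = u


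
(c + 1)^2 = c^2 + 2*c + 1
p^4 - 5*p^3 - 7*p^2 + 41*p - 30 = (p - 5)*(p - 2)*(p - 1)*(p + 3)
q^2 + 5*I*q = q*(q + 5*I)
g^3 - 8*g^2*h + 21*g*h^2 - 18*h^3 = (g - 3*h)^2*(g - 2*h)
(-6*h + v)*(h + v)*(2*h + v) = -12*h^3 - 16*h^2*v - 3*h*v^2 + v^3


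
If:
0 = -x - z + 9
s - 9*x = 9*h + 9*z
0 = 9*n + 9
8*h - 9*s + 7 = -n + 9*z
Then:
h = -9*z/73 - 723/73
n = -1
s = -81*z/73 - 594/73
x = 9 - z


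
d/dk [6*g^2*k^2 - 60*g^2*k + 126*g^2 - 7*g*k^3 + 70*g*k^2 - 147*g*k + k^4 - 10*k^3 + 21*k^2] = 12*g^2*k - 60*g^2 - 21*g*k^2 + 140*g*k - 147*g + 4*k^3 - 30*k^2 + 42*k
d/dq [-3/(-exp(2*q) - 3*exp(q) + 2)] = (-6*exp(q) - 9)*exp(q)/(exp(2*q) + 3*exp(q) - 2)^2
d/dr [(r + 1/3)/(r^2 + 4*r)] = (-3*r^2 - 2*r - 4)/(3*r^2*(r^2 + 8*r + 16))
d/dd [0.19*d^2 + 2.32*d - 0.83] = 0.38*d + 2.32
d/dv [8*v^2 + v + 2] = 16*v + 1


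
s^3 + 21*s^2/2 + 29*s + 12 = (s + 1/2)*(s + 4)*(s + 6)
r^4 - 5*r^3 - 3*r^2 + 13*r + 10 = (r - 5)*(r - 2)*(r + 1)^2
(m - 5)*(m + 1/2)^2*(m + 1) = m^4 - 3*m^3 - 35*m^2/4 - 6*m - 5/4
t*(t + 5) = t^2 + 5*t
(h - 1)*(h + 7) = h^2 + 6*h - 7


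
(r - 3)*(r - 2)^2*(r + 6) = r^4 - r^3 - 26*r^2 + 84*r - 72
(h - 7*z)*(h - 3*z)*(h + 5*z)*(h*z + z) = h^4*z - 5*h^3*z^2 + h^3*z - 29*h^2*z^3 - 5*h^2*z^2 + 105*h*z^4 - 29*h*z^3 + 105*z^4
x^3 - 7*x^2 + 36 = (x - 6)*(x - 3)*(x + 2)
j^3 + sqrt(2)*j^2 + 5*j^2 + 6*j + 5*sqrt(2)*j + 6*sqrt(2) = (j + 2)*(j + 3)*(j + sqrt(2))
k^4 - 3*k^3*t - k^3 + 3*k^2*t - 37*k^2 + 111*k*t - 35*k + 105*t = (k - 7)*(k + 1)*(k + 5)*(k - 3*t)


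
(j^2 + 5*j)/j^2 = (j + 5)/j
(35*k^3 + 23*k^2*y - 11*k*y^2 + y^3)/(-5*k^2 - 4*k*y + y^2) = -7*k + y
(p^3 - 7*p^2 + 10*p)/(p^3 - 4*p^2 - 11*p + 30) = p/(p + 3)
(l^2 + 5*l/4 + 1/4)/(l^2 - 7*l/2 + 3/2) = (4*l^2 + 5*l + 1)/(2*(2*l^2 - 7*l + 3))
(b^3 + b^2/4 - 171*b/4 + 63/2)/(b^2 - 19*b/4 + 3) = (b^2 + b - 42)/(b - 4)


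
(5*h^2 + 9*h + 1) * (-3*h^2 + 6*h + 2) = -15*h^4 + 3*h^3 + 61*h^2 + 24*h + 2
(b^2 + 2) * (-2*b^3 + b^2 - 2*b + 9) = -2*b^5 + b^4 - 6*b^3 + 11*b^2 - 4*b + 18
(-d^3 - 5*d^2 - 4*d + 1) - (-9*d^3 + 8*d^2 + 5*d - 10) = 8*d^3 - 13*d^2 - 9*d + 11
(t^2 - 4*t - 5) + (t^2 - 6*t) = 2*t^2 - 10*t - 5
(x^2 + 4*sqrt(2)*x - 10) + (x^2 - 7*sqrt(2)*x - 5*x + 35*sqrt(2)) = 2*x^2 - 5*x - 3*sqrt(2)*x - 10 + 35*sqrt(2)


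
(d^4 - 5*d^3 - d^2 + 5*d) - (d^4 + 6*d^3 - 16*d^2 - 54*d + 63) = -11*d^3 + 15*d^2 + 59*d - 63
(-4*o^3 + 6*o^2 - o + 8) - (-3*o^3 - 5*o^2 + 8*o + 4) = -o^3 + 11*o^2 - 9*o + 4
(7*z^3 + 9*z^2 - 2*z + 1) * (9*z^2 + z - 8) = 63*z^5 + 88*z^4 - 65*z^3 - 65*z^2 + 17*z - 8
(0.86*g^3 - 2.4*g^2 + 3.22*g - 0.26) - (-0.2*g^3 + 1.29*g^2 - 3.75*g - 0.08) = 1.06*g^3 - 3.69*g^2 + 6.97*g - 0.18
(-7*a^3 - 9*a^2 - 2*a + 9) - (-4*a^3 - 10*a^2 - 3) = -3*a^3 + a^2 - 2*a + 12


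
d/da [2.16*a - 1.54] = 2.16000000000000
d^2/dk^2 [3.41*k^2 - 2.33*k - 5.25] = 6.82000000000000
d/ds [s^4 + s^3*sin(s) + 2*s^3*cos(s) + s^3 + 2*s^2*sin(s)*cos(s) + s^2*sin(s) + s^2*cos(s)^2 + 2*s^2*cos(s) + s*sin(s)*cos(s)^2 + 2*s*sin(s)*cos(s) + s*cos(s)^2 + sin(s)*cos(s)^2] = -2*s^3*sin(s) + s^3*cos(s) + 4*s^3 + s^2*sin(s) - s^2*sin(2*s) + 7*s^2*cos(s) + 2*s^2*cos(2*s) + 3*s^2 + 2*s*sin(s) + s*sin(2*s) + 17*s*cos(s)/4 + 3*s*cos(2*s) + 3*s*cos(3*s)/4 + s - 3*sin(s)/4 + sin(2*s) + sin(3*s)/4 + sqrt(2)*sin(s + pi/4) - 3*cos(s)/4 + cos(2*s)/2 + 3*cos(3*s)/4 + 1/2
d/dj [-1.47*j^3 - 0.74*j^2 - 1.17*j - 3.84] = -4.41*j^2 - 1.48*j - 1.17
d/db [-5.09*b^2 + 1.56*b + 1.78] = 1.56 - 10.18*b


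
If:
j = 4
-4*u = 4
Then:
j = 4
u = -1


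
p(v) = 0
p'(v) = 0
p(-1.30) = 0.00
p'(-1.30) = 0.00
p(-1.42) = 0.00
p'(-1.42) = 0.00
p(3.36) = 0.00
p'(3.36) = 0.00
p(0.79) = 0.00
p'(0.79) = 0.00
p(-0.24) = 0.00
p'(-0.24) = 0.00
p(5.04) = 0.00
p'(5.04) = 0.00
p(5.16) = 0.00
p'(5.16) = 0.00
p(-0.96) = 0.00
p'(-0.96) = 0.00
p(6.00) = 0.00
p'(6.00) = 0.00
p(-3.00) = 0.00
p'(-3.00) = 0.00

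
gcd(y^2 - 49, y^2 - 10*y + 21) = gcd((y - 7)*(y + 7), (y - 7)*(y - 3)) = y - 7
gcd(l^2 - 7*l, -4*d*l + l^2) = l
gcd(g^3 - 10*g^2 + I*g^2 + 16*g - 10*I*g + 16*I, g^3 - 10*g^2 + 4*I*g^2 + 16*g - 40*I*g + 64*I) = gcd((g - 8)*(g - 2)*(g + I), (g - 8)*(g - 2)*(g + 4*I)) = g^2 - 10*g + 16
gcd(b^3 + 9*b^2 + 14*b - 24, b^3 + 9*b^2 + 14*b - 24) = b^3 + 9*b^2 + 14*b - 24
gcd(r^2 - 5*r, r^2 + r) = r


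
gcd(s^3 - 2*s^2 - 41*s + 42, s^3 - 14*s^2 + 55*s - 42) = s^2 - 8*s + 7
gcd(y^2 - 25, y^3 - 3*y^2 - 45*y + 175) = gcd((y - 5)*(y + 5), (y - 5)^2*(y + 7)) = y - 5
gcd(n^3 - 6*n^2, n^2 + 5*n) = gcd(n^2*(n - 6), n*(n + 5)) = n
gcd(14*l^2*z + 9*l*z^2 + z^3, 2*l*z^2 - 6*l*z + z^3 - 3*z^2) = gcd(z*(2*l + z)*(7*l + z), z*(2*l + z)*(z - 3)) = 2*l*z + z^2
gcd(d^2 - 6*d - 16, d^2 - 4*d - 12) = d + 2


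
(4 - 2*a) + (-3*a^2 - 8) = -3*a^2 - 2*a - 4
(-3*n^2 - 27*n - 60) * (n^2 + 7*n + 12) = -3*n^4 - 48*n^3 - 285*n^2 - 744*n - 720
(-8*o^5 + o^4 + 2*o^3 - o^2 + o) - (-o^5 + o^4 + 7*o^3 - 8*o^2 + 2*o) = -7*o^5 - 5*o^3 + 7*o^2 - o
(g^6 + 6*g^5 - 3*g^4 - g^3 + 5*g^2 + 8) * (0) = 0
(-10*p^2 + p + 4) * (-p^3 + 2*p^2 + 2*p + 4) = 10*p^5 - 21*p^4 - 22*p^3 - 30*p^2 + 12*p + 16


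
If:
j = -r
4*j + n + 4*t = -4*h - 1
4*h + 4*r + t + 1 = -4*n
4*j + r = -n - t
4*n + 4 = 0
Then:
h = 11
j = 6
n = -1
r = -6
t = -17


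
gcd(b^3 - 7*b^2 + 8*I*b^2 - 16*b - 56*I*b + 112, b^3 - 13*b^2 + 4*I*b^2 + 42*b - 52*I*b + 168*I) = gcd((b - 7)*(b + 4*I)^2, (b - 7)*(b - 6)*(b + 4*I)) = b^2 + b*(-7 + 4*I) - 28*I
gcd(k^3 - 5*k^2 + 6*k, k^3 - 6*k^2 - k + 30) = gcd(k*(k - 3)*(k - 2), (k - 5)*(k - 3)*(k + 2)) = k - 3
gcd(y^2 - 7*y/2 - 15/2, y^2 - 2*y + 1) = 1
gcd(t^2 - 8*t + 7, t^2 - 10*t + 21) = t - 7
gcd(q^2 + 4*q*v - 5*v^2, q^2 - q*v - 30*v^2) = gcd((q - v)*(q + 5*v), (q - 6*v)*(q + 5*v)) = q + 5*v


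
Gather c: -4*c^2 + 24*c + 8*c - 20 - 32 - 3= -4*c^2 + 32*c - 55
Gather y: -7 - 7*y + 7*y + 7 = 0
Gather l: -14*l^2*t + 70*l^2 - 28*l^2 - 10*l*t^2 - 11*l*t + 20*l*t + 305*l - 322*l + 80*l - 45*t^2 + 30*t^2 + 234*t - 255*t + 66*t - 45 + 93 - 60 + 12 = l^2*(42 - 14*t) + l*(-10*t^2 + 9*t + 63) - 15*t^2 + 45*t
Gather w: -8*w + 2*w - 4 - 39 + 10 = -6*w - 33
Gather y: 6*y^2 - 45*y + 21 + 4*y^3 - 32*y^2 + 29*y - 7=4*y^3 - 26*y^2 - 16*y + 14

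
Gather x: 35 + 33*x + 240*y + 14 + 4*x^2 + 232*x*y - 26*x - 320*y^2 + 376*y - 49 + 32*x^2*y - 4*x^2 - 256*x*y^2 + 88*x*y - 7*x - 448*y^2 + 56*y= 32*x^2*y + x*(-256*y^2 + 320*y) - 768*y^2 + 672*y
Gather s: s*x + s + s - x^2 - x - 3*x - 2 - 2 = s*(x + 2) - x^2 - 4*x - 4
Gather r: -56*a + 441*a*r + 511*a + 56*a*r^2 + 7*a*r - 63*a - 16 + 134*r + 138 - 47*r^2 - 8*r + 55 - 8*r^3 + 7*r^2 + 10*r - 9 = 392*a - 8*r^3 + r^2*(56*a - 40) + r*(448*a + 136) + 168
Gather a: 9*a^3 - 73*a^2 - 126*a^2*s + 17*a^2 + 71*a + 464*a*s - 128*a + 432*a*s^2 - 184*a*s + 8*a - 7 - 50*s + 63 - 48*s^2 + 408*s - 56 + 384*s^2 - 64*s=9*a^3 + a^2*(-126*s - 56) + a*(432*s^2 + 280*s - 49) + 336*s^2 + 294*s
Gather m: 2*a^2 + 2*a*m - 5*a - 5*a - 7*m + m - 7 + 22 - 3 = 2*a^2 - 10*a + m*(2*a - 6) + 12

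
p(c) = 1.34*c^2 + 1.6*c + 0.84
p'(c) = 2.68*c + 1.6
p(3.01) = 17.80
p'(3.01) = 9.67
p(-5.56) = 33.37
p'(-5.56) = -13.30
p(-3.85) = 14.54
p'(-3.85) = -8.72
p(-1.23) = 0.90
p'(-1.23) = -1.70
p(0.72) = 2.69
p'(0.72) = 3.53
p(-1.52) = 1.50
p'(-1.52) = -2.47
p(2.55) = 13.63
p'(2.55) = 8.43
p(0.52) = 2.03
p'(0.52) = 2.99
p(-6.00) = 39.48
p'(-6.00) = -14.48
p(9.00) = 123.78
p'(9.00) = 25.72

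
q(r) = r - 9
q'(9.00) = 1.00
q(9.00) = 0.00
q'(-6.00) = 1.00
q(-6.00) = -15.00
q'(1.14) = 1.00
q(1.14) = -7.86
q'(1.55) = 1.00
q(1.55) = -7.45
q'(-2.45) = 1.00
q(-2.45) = -11.45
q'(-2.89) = 1.00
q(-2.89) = -11.89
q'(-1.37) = 1.00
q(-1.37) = -10.37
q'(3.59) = 1.00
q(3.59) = -5.41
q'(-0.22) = 1.00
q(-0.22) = -9.22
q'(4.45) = 1.00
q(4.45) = -4.55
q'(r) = 1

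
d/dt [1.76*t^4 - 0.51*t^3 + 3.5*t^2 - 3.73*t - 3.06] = 7.04*t^3 - 1.53*t^2 + 7.0*t - 3.73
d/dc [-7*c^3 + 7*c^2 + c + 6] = -21*c^2 + 14*c + 1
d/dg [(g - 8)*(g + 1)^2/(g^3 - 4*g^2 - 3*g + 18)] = 2*(g^3 + 15*g^2 + 63*g + 49)/(g^5 - 5*g^4 - 5*g^3 + 45*g^2 - 108)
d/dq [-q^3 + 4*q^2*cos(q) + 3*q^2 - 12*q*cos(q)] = -4*q^2*sin(q) - 3*q^2 + 12*q*sin(q) + 8*q*cos(q) + 6*q - 12*cos(q)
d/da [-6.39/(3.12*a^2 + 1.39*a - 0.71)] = (39.8736*a + 8.8821)/(3.12*a^2 + 1.39*a - 0.71)^2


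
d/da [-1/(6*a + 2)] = 3/(2*(3*a + 1)^2)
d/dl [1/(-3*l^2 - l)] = (6*l + 1)/(l^2*(3*l + 1)^2)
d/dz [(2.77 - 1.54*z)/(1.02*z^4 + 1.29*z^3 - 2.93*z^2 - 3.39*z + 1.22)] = (4.7124*z^4 - 7.3284*z^3 - 15.2321*z^2 + 16.2322*z + 7.5115)/(1.0404*z^8 + 2.6316*z^7 - 4.3131*z^6 - 14.475*z^5 + 2.3275*z^4 + 23.013*z^3 + 4.3429*z^2 - 8.2716*z + 1.4884)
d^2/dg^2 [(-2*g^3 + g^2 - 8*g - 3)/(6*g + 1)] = 2*(-72*g^3 - 36*g^2 - 6*g - 59)/(216*g^3 + 108*g^2 + 18*g + 1)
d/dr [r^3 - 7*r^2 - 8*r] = 3*r^2 - 14*r - 8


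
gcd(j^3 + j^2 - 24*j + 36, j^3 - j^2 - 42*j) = j + 6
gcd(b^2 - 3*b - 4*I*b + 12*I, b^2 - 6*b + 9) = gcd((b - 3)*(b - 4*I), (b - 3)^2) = b - 3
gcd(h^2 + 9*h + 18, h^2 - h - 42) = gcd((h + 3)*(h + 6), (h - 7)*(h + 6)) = h + 6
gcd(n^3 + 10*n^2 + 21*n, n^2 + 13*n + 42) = n + 7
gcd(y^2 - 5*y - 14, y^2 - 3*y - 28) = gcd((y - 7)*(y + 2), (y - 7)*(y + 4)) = y - 7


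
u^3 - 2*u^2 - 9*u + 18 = (u - 3)*(u - 2)*(u + 3)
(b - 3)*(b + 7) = b^2 + 4*b - 21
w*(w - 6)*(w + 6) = w^3 - 36*w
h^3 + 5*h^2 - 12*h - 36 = (h - 3)*(h + 2)*(h + 6)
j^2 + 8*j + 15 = (j + 3)*(j + 5)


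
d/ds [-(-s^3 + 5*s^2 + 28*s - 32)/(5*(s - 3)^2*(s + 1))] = 2*(31*s^2 - 19*s + 58)/(5*(s^5 - 7*s^4 + 10*s^3 + 18*s^2 - 27*s - 27))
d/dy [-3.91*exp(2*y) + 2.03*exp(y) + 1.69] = (2.03 - 7.82*exp(y))*exp(y)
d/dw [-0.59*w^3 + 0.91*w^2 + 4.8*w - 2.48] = -1.77*w^2 + 1.82*w + 4.8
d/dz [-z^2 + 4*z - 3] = 4 - 2*z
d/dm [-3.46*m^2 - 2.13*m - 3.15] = -6.92*m - 2.13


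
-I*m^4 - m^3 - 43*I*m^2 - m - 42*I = (m - 7*I)*(m - I)*(m + 6*I)*(-I*m + 1)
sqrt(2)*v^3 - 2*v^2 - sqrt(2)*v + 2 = (v - 1)*(v - sqrt(2))*(sqrt(2)*v + sqrt(2))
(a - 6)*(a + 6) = a^2 - 36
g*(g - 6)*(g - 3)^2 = g^4 - 12*g^3 + 45*g^2 - 54*g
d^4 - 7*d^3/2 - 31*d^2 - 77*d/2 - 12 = (d - 8)*(d + 1/2)*(d + 1)*(d + 3)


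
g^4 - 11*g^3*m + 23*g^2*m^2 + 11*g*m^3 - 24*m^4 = (g - 8*m)*(g - 3*m)*(g - m)*(g + m)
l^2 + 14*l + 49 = (l + 7)^2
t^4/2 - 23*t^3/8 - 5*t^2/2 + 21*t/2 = t*(t/2 + 1)*(t - 6)*(t - 7/4)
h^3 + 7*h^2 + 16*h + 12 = (h + 2)^2*(h + 3)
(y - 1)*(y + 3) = y^2 + 2*y - 3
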